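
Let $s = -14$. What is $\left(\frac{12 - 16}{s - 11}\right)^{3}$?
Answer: $\frac{64}{15625} \approx 0.004096$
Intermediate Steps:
$\left(\frac{12 - 16}{s - 11}\right)^{3} = \left(\frac{12 - 16}{-14 - 11}\right)^{3} = \left(- \frac{4}{-25}\right)^{3} = \left(\left(-4\right) \left(- \frac{1}{25}\right)\right)^{3} = \left(\frac{4}{25}\right)^{3} = \frac{64}{15625}$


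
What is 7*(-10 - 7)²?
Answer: 2023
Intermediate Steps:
7*(-10 - 7)² = 7*(-17)² = 7*289 = 2023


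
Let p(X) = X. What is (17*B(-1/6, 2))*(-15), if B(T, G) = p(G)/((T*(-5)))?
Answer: -612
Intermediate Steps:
B(T, G) = -G/(5*T) (B(T, G) = G/((T*(-5))) = G/((-5*T)) = G*(-1/(5*T)) = -G/(5*T))
(17*B(-1/6, 2))*(-15) = (17*(-⅕*2/(-1/6)))*(-15) = (17*(-⅕*2/(-1*⅙)))*(-15) = (17*(-⅕*2/(-⅙)))*(-15) = (17*(-⅕*2*(-6)))*(-15) = (17*(12/5))*(-15) = (204/5)*(-15) = -612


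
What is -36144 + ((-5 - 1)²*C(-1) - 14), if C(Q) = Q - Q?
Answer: -36158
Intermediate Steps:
C(Q) = 0
-36144 + ((-5 - 1)²*C(-1) - 14) = -36144 + ((-5 - 1)²*0 - 14) = -36144 + ((-6)²*0 - 14) = -36144 + (36*0 - 14) = -36144 + (0 - 14) = -36144 - 14 = -36158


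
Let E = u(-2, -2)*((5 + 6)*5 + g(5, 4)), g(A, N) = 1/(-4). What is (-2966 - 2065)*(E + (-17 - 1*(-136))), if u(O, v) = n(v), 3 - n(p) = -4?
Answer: -10107279/4 ≈ -2.5268e+6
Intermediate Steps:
n(p) = 7 (n(p) = 3 - 1*(-4) = 3 + 4 = 7)
u(O, v) = 7
g(A, N) = -¼
E = 1533/4 (E = 7*((5 + 6)*5 - ¼) = 7*(11*5 - ¼) = 7*(55 - ¼) = 7*(219/4) = 1533/4 ≈ 383.25)
(-2966 - 2065)*(E + (-17 - 1*(-136))) = (-2966 - 2065)*(1533/4 + (-17 - 1*(-136))) = -5031*(1533/4 + (-17 + 136)) = -5031*(1533/4 + 119) = -5031*2009/4 = -10107279/4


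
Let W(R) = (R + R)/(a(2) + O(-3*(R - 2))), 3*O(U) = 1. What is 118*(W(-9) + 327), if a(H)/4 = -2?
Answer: 893850/23 ≈ 38863.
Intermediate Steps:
a(H) = -8 (a(H) = 4*(-2) = -8)
O(U) = 1/3 (O(U) = (1/3)*1 = 1/3)
W(R) = -6*R/23 (W(R) = (R + R)/(-8 + 1/3) = (2*R)/(-23/3) = (2*R)*(-3/23) = -6*R/23)
118*(W(-9) + 327) = 118*(-6/23*(-9) + 327) = 118*(54/23 + 327) = 118*(7575/23) = 893850/23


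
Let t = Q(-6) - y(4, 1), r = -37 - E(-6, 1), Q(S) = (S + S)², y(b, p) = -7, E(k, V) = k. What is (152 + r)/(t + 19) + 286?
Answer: 48741/170 ≈ 286.71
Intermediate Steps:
Q(S) = 4*S² (Q(S) = (2*S)² = 4*S²)
r = -31 (r = -37 - 1*(-6) = -37 + 6 = -31)
t = 151 (t = 4*(-6)² - 1*(-7) = 4*36 + 7 = 144 + 7 = 151)
(152 + r)/(t + 19) + 286 = (152 - 31)/(151 + 19) + 286 = 121/170 + 286 = 48741/170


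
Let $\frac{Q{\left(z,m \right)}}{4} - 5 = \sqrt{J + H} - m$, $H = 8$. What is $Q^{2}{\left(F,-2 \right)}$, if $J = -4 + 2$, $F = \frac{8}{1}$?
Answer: $880 + 224 \sqrt{6} \approx 1428.7$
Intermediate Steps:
$F = 8$ ($F = 8 \cdot 1 = 8$)
$J = -2$
$Q{\left(z,m \right)} = 20 - 4 m + 4 \sqrt{6}$ ($Q{\left(z,m \right)} = 20 + 4 \left(\sqrt{-2 + 8} - m\right) = 20 + 4 \left(\sqrt{6} - m\right) = 20 - \left(- 4 \sqrt{6} + 4 m\right) = 20 - 4 m + 4 \sqrt{6}$)
$Q^{2}{\left(F,-2 \right)} = \left(20 - -8 + 4 \sqrt{6}\right)^{2} = \left(20 + 8 + 4 \sqrt{6}\right)^{2} = \left(28 + 4 \sqrt{6}\right)^{2}$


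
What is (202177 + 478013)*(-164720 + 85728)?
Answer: -53729568480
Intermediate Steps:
(202177 + 478013)*(-164720 + 85728) = 680190*(-78992) = -53729568480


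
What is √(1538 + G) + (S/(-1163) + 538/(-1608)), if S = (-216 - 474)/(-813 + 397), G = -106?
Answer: -16337389/48622704 + 2*√358 ≈ 37.506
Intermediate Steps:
S = 345/208 (S = -690/(-416) = -690*(-1/416) = 345/208 ≈ 1.6587)
√(1538 + G) + (S/(-1163) + 538/(-1608)) = √(1538 - 106) + ((345/208)/(-1163) + 538/(-1608)) = √1432 + ((345/208)*(-1/1163) + 538*(-1/1608)) = 2*√358 + (-345/241904 - 269/804) = 2*√358 - 16337389/48622704 = -16337389/48622704 + 2*√358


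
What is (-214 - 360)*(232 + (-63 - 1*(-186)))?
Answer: -203770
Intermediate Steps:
(-214 - 360)*(232 + (-63 - 1*(-186))) = -574*(232 + (-63 + 186)) = -574*(232 + 123) = -574*355 = -203770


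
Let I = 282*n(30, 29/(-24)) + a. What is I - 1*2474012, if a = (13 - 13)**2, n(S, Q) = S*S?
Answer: -2220212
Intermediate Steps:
n(S, Q) = S**2
a = 0 (a = 0**2 = 0)
I = 253800 (I = 282*30**2 + 0 = 282*900 + 0 = 253800 + 0 = 253800)
I - 1*2474012 = 253800 - 1*2474012 = 253800 - 2474012 = -2220212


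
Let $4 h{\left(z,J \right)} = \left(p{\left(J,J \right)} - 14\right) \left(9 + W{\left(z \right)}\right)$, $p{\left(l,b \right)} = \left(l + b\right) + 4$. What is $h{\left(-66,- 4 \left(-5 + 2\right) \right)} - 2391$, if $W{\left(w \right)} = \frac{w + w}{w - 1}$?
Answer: $- \frac{315249}{134} \approx -2352.6$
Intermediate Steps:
$p{\left(l,b \right)} = 4 + b + l$ ($p{\left(l,b \right)} = \left(b + l\right) + 4 = 4 + b + l$)
$W{\left(w \right)} = \frac{2 w}{-1 + w}$
$h{\left(z,J \right)} = \frac{\left(-10 + 2 J\right) \left(9 + \frac{2 z}{-1 + z}\right)}{4}$ ($h{\left(z,J \right)} = \frac{\left(\left(4 + J + J\right) - 14\right) \left(9 + \frac{2 z}{-1 + z}\right)}{4} = \frac{\left(\left(4 + 2 J\right) - 14\right) \left(9 + \frac{2 z}{-1 + z}\right)}{4} = \frac{\left(-10 + 2 J\right) \left(9 + \frac{2 z}{-1 + z}\right)}{4}$)
$h{\left(-66,- 4 \left(-5 + 2\right) \right)} - 2391 = \frac{45 - -3630 - 9 \left(- 4 \left(-5 + 2\right)\right) + 11 \left(- 4 \left(-5 + 2\right)\right) \left(-66\right)}{2 \left(-1 - 66\right)} - 2391 = \frac{45 + 3630 - 9 \left(\left(-4\right) \left(-3\right)\right) + 11 \left(\left(-4\right) \left(-3\right)\right) \left(-66\right)}{2 \left(-67\right)} - 2391 = \frac{1}{2} \left(- \frac{1}{67}\right) \left(45 + 3630 - 108 + 11 \cdot 12 \left(-66\right)\right) - 2391 = \frac{1}{2} \left(- \frac{1}{67}\right) \left(45 + 3630 - 108 - 8712\right) - 2391 = \frac{1}{2} \left(- \frac{1}{67}\right) \left(-5145\right) - 2391 = \frac{5145}{134} - 2391 = - \frac{315249}{134}$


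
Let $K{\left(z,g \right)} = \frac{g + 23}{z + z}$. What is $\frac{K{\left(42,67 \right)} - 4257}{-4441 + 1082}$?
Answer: $\frac{59583}{47026} \approx 1.267$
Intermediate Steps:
$K{\left(z,g \right)} = \frac{23 + g}{2 z}$
$\frac{K{\left(42,67 \right)} - 4257}{-4441 + 1082} = \frac{\frac{23 + 67}{2 \cdot 42} - 4257}{-4441 + 1082} = \frac{\frac{1}{2} \cdot \frac{1}{42} \cdot 90 - 4257}{-3359} = \left(\frac{15}{14} - 4257\right) \left(- \frac{1}{3359}\right) = \left(- \frac{59583}{14}\right) \left(- \frac{1}{3359}\right) = \frac{59583}{47026}$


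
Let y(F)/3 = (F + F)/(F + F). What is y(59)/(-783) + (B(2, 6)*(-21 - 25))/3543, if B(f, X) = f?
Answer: -9185/308241 ≈ -0.029798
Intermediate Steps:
y(F) = 3 (y(F) = 3*((F + F)/(F + F)) = 3*((2*F)/((2*F))) = 3*((2*F)*(1/(2*F))) = 3*1 = 3)
y(59)/(-783) + (B(2, 6)*(-21 - 25))/3543 = 3/(-783) + (2*(-21 - 25))/3543 = 3*(-1/783) + (2*(-46))*(1/3543) = -1/261 - 92*1/3543 = -1/261 - 92/3543 = -9185/308241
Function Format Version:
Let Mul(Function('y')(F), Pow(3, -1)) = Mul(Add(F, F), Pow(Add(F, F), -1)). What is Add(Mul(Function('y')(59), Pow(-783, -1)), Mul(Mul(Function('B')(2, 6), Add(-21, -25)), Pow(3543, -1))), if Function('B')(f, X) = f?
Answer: Rational(-9185, 308241) ≈ -0.029798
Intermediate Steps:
Function('y')(F) = 3 (Function('y')(F) = Mul(3, Mul(Add(F, F), Pow(Add(F, F), -1))) = Mul(3, Mul(Mul(2, F), Pow(Mul(2, F), -1))) = Mul(3, Mul(Mul(2, F), Mul(Rational(1, 2), Pow(F, -1)))) = Mul(3, 1) = 3)
Add(Mul(Function('y')(59), Pow(-783, -1)), Mul(Mul(Function('B')(2, 6), Add(-21, -25)), Pow(3543, -1))) = Add(Mul(3, Pow(-783, -1)), Mul(Mul(2, Add(-21, -25)), Pow(3543, -1))) = Add(Mul(3, Rational(-1, 783)), Mul(Mul(2, -46), Rational(1, 3543))) = Add(Rational(-1, 261), Mul(-92, Rational(1, 3543))) = Add(Rational(-1, 261), Rational(-92, 3543)) = Rational(-9185, 308241)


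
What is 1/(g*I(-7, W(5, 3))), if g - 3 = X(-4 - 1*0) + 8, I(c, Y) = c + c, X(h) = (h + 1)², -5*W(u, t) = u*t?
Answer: -1/280 ≈ -0.0035714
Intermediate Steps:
W(u, t) = -t*u/5 (W(u, t) = -u*t/5 = -t*u/5)
X(h) = (1 + h)²
I(c, Y) = 2*c
g = 20 (g = 3 + ((1 + (-4 - 1*0))² + 8) = 3 + ((1 + (-4 + 0))² + 8) = 3 + ((1 - 4)² + 8) = 3 + ((-3)² + 8) = 3 + (9 + 8) = 3 + 17 = 20)
1/(g*I(-7, W(5, 3))) = 1/(20*(2*(-7))) = 1/(20*(-14)) = 1/(-280) = -1/280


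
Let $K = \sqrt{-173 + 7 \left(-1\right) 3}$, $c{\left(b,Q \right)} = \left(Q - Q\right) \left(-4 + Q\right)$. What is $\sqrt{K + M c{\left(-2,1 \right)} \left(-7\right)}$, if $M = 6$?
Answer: $\sqrt[4]{194} \sqrt{i} \approx 2.639 + 2.639 i$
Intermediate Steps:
$c{\left(b,Q \right)} = 0$ ($c{\left(b,Q \right)} = 0 \left(-4 + Q\right) = 0$)
$K = i \sqrt{194}$ ($K = \sqrt{-173 - 21} = \sqrt{-194} = i \sqrt{194} \approx 13.928 i$)
$\sqrt{K + M c{\left(-2,1 \right)} \left(-7\right)} = \sqrt{i \sqrt{194} + 6 \cdot 0 \left(-7\right)} = \sqrt{i \sqrt{194} + 0 \left(-7\right)} = \sqrt{i \sqrt{194} + 0} = \sqrt{i \sqrt{194}} = \sqrt[4]{194} \sqrt{i}$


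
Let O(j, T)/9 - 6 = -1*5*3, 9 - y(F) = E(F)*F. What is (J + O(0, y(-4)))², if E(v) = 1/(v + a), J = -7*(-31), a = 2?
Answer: 18496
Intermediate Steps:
J = 217
E(v) = 1/(2 + v) (E(v) = 1/(v + 2) = 1/(2 + v))
y(F) = 9 - F/(2 + F)
O(j, T) = -81 (O(j, T) = 54 + 9*(-1*5*3) = 54 + 9*(-5*3) = 54 + 9*(-15) = 54 - 135 = -81)
(J + O(0, y(-4)))² = (217 - 81)² = 136² = 18496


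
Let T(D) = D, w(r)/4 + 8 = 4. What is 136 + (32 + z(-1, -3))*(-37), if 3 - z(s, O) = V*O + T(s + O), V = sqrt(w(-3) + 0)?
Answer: -1307 - 444*I ≈ -1307.0 - 444.0*I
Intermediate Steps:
w(r) = -16 (w(r) = -32 + 4*4 = -32 + 16 = -16)
V = 4*I (V = sqrt(-16 + 0) = sqrt(-16) = 4*I ≈ 4.0*I)
z(s, O) = 3 - O - s - 4*I*O (z(s, O) = 3 - ((4*I)*O + (s + O)) = 3 - (4*I*O + (O + s)) = 3 - (O + s + 4*I*O) = 3 + (-O - s - 4*I*O) = 3 - O - s - 4*I*O)
136 + (32 + z(-1, -3))*(-37) = 136 + (32 + (3 - 1*(-3) - 1*(-1) - 4*I*(-3)))*(-37) = 136 + (32 + (3 + 3 + 1 + 12*I))*(-37) = 136 + (32 + (7 + 12*I))*(-37) = 136 + (39 + 12*I)*(-37) = 136 + (-1443 - 444*I) = -1307 - 444*I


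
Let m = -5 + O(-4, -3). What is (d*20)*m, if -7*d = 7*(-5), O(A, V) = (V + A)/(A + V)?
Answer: -400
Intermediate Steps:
O(A, V) = 1 (O(A, V) = (A + V)/(A + V) = 1)
d = 5 (d = -(-5) = -1/7*(-35) = 5)
m = -4 (m = -5 + 1 = -4)
(d*20)*m = (5*20)*(-4) = 100*(-4) = -400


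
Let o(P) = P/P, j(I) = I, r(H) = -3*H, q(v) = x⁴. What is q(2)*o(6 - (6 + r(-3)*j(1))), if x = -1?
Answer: 1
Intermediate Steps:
q(v) = 1 (q(v) = (-1)⁴ = 1)
o(P) = 1
q(2)*o(6 - (6 + r(-3)*j(1))) = 1*1 = 1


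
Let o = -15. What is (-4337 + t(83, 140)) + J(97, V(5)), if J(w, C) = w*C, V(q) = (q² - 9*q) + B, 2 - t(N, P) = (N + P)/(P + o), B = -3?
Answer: -820973/125 ≈ -6567.8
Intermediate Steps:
t(N, P) = 2 - (N + P)/(-15 + P) (t(N, P) = 2 - (N + P)/(P - 15) = 2 - (N + P)/(-15 + P))
V(q) = -3 + q² - 9*q (V(q) = (q² - 9*q) - 3 = -3 + q² - 9*q)
J(w, C) = C*w
(-4337 + t(83, 140)) + J(97, V(5)) = (-4337 + (-30 + 140 - 1*83)/(-15 + 140)) + (-3 + 5² - 9*5)*97 = (-4337 + (-30 + 140 - 83)/125) + (-3 + 25 - 45)*97 = (-4337 + (1/125)*27) - 23*97 = (-4337 + 27/125) - 2231 = -542098/125 - 2231 = -820973/125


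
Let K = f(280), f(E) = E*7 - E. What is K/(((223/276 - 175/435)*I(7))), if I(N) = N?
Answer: 1920960/3247 ≈ 591.61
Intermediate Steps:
f(E) = 6*E (f(E) = 7*E - E = 6*E)
K = 1680 (K = 6*280 = 1680)
K/(((223/276 - 175/435)*I(7))) = 1680/(((223/276 - 175/435)*7)) = 1680/(((223*(1/276) - 175*1/435)*7)) = 1680/(((223/276 - 35/87)*7)) = 1680/(((3247/8004)*7)) = 1680/(22729/8004) = 1680*(8004/22729) = 1920960/3247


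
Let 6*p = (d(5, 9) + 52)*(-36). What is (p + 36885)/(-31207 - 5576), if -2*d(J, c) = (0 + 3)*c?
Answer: -12218/12261 ≈ -0.99649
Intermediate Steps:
d(J, c) = -3*c/2 (d(J, c) = -(0 + 3)*c/2 = -3*c/2)
p = -231 (p = ((-3/2*9 + 52)*(-36))/6 = ((-27/2 + 52)*(-36))/6 = ((77/2)*(-36))/6 = (⅙)*(-1386) = -231)
(p + 36885)/(-31207 - 5576) = (-231 + 36885)/(-31207 - 5576) = 36654/(-36783) = 36654*(-1/36783) = -12218/12261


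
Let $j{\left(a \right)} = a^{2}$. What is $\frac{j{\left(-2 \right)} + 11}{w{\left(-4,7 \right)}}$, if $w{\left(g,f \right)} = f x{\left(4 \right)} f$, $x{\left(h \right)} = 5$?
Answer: $\frac{3}{49} \approx 0.061224$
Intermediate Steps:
$w{\left(g,f \right)} = 5 f^{2}$ ($w{\left(g,f \right)} = f 5 f = 5 f f = 5 f^{2}$)
$\frac{j{\left(-2 \right)} + 11}{w{\left(-4,7 \right)}} = \frac{\left(-2\right)^{2} + 11}{5 \cdot 7^{2}} = \frac{4 + 11}{5 \cdot 49} = \frac{1}{245} \cdot 15 = \frac{3}{49}$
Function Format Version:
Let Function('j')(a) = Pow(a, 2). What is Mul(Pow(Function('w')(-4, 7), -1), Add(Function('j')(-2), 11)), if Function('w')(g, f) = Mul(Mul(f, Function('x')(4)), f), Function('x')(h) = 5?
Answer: Rational(3, 49) ≈ 0.061224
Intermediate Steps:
Function('w')(g, f) = Mul(5, Pow(f, 2)) (Function('w')(g, f) = Mul(Mul(f, 5), f) = Mul(Mul(5, f), f) = Mul(5, Pow(f, 2)))
Mul(Pow(Function('w')(-4, 7), -1), Add(Function('j')(-2), 11)) = Mul(Pow(Mul(5, Pow(7, 2)), -1), Add(Pow(-2, 2), 11)) = Mul(Pow(Mul(5, 49), -1), Add(4, 11)) = Mul(Pow(245, -1), 15) = Mul(Rational(1, 245), 15) = Rational(3, 49)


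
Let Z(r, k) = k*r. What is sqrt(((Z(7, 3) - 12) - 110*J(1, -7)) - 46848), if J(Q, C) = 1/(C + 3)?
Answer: I*sqrt(187246)/2 ≈ 216.36*I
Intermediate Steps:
J(Q, C) = 1/(3 + C)
sqrt(((Z(7, 3) - 12) - 110*J(1, -7)) - 46848) = sqrt(((3*7 - 12) - 110/(3 - 7)) - 46848) = sqrt(((21 - 12) - 110/(-4)) - 46848) = sqrt((9 - 110*(-1/4)) - 46848) = sqrt((9 + 55/2) - 46848) = sqrt(73/2 - 46848) = sqrt(-93623/2) = I*sqrt(187246)/2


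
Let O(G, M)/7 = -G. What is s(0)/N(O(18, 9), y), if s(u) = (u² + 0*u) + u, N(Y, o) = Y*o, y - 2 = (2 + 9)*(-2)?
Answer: 0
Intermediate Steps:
O(G, M) = -7*G (O(G, M) = 7*(-G) = -7*G)
y = -20 (y = 2 + (2 + 9)*(-2) = 2 + 11*(-2) = 2 - 22 = -20)
s(u) = u + u² (s(u) = (u² + 0) + u = u² + u = u + u²)
s(0)/N(O(18, 9), y) = (0*(1 + 0))/((-7*18*(-20))) = (0*1)/((-126*(-20))) = 0/2520 = 0*(1/2520) = 0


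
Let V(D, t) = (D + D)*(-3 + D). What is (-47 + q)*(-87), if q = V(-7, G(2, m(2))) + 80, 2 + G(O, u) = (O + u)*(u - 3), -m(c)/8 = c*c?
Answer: -15051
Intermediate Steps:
m(c) = -8*c² (m(c) = -8*c*c = -8*c²)
G(O, u) = -2 + (-3 + u)*(O + u) (G(O, u) = -2 + (O + u)*(u - 3) = -2 + (O + u)*(-3 + u) = -2 + (-3 + u)*(O + u))
V(D, t) = 2*D*(-3 + D) (V(D, t) = (2*D)*(-3 + D) = 2*D*(-3 + D))
q = 220 (q = 2*(-7)*(-3 - 7) + 80 = 2*(-7)*(-10) + 80 = 140 + 80 = 220)
(-47 + q)*(-87) = (-47 + 220)*(-87) = 173*(-87) = -15051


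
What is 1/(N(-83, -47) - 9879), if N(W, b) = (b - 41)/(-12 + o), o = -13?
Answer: -25/246887 ≈ -0.00010126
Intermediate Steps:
N(W, b) = 41/25 - b/25 (N(W, b) = (b - 41)/(-12 - 13) = (-41 + b)/(-25) = (-41 + b)*(-1/25) = 41/25 - b/25)
1/(N(-83, -47) - 9879) = 1/((41/25 - 1/25*(-47)) - 9879) = 1/((41/25 + 47/25) - 9879) = 1/(88/25 - 9879) = 1/(-246887/25) = -25/246887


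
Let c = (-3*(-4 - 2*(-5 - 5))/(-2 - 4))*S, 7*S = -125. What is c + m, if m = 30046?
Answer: 209322/7 ≈ 29903.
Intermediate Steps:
S = -125/7 (S = (1/7)*(-125) = -125/7 ≈ -17.857)
c = -1000/7 (c = -3*(-4 - 2*(-5 - 5))/(-2 - 4)*(-125/7) = -3*(-4 - 2*(-10))/(-6)*(-125/7) = -3*(-4 + 20)*(-1)/6*(-125/7) = -48*(-1)/6*(-125/7) = -3*(-8/3)*(-125/7) = 8*(-125/7) = -1000/7 ≈ -142.86)
c + m = -1000/7 + 30046 = 209322/7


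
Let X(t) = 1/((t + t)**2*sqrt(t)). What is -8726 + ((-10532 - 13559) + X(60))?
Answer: -32817 + sqrt(15)/432000 ≈ -32817.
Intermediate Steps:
X(t) = 1/(4*t**(5/2)) (X(t) = 1/((2*t)**2*sqrt(t)) = 1/((4*t**2)*sqrt(t)) = 1/(4*t**(5/2)))
-8726 + ((-10532 - 13559) + X(60)) = -8726 + ((-10532 - 13559) + 1/(4*60**(5/2))) = -8726 + (-24091 + (sqrt(15)/108000)/4) = -8726 + (-24091 + sqrt(15)/432000) = -32817 + sqrt(15)/432000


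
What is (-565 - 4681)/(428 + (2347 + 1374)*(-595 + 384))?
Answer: 5246/784703 ≈ 0.0066853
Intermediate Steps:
(-565 - 4681)/(428 + (2347 + 1374)*(-595 + 384)) = -5246/(428 + 3721*(-211)) = -5246/(428 - 785131) = -5246/(-784703) = -5246*(-1/784703) = 5246/784703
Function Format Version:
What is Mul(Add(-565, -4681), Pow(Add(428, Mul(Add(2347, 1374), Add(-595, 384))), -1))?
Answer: Rational(5246, 784703) ≈ 0.0066853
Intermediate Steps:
Mul(Add(-565, -4681), Pow(Add(428, Mul(Add(2347, 1374), Add(-595, 384))), -1)) = Mul(-5246, Pow(Add(428, Mul(3721, -211)), -1)) = Mul(-5246, Pow(Add(428, -785131), -1)) = Mul(-5246, Pow(-784703, -1)) = Mul(-5246, Rational(-1, 784703)) = Rational(5246, 784703)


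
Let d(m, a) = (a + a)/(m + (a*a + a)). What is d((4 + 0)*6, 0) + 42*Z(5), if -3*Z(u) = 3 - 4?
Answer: 14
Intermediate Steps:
Z(u) = ⅓ (Z(u) = -(3 - 4)/3 = -⅓*(-1) = ⅓)
d(m, a) = 2*a/(a + m + a²) (d(m, a) = (2*a)/(m + (a² + a)) = (2*a)/(m + (a + a²)) = (2*a)/(a + m + a²) = 2*a/(a + m + a²))
d((4 + 0)*6, 0) + 42*Z(5) = 2*0/(0 + (4 + 0)*6 + 0²) + 42*(⅓) = 2*0/(0 + 4*6 + 0) + 14 = 2*0/(0 + 24 + 0) + 14 = 2*0/24 + 14 = 2*0*(1/24) + 14 = 0 + 14 = 14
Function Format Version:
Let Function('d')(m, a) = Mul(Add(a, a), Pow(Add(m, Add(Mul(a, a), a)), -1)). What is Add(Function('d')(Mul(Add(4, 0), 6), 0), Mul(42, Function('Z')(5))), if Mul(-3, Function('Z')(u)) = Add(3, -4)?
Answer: 14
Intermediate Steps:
Function('Z')(u) = Rational(1, 3) (Function('Z')(u) = Mul(Rational(-1, 3), Add(3, -4)) = Mul(Rational(-1, 3), -1) = Rational(1, 3))
Function('d')(m, a) = Mul(2, a, Pow(Add(a, m, Pow(a, 2)), -1)) (Function('d')(m, a) = Mul(Mul(2, a), Pow(Add(m, Add(Pow(a, 2), a)), -1)) = Mul(Mul(2, a), Pow(Add(m, Add(a, Pow(a, 2))), -1)) = Mul(Mul(2, a), Pow(Add(a, m, Pow(a, 2)), -1)) = Mul(2, a, Pow(Add(a, m, Pow(a, 2)), -1)))
Add(Function('d')(Mul(Add(4, 0), 6), 0), Mul(42, Function('Z')(5))) = Add(Mul(2, 0, Pow(Add(0, Mul(Add(4, 0), 6), Pow(0, 2)), -1)), Mul(42, Rational(1, 3))) = Add(Mul(2, 0, Pow(Add(0, Mul(4, 6), 0), -1)), 14) = Add(Mul(2, 0, Pow(Add(0, 24, 0), -1)), 14) = Add(Mul(2, 0, Pow(24, -1)), 14) = Add(Mul(2, 0, Rational(1, 24)), 14) = Add(0, 14) = 14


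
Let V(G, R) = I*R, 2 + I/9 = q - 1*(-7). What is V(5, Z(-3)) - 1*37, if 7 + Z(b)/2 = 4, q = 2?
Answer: -415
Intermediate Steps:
I = 63 (I = -18 + 9*(2 - 1*(-7)) = -18 + 9*(2 + 7) = -18 + 9*9 = -18 + 81 = 63)
Z(b) = -6 (Z(b) = -14 + 2*4 = -14 + 8 = -6)
V(G, R) = 63*R
V(5, Z(-3)) - 1*37 = 63*(-6) - 1*37 = -378 - 37 = -415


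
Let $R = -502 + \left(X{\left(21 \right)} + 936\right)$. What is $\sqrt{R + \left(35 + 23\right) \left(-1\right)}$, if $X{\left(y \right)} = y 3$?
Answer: $\sqrt{439} \approx 20.952$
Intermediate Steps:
$X{\left(y \right)} = 3 y$
$R = 497$ ($R = -502 + \left(3 \cdot 21 + 936\right) = -502 + \left(63 + 936\right) = -502 + 999 = 497$)
$\sqrt{R + \left(35 + 23\right) \left(-1\right)} = \sqrt{497 + \left(35 + 23\right) \left(-1\right)} = \sqrt{497 + 58 \left(-1\right)} = \sqrt{497 - 58} = \sqrt{439}$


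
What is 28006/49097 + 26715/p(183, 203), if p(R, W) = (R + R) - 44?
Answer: 1320644287/15809234 ≈ 83.536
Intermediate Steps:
p(R, W) = -44 + 2*R (p(R, W) = 2*R - 44 = -44 + 2*R)
28006/49097 + 26715/p(183, 203) = 28006/49097 + 26715/(-44 + 2*183) = 28006*(1/49097) + 26715/(-44 + 366) = 28006/49097 + 26715/322 = 1320644287/15809234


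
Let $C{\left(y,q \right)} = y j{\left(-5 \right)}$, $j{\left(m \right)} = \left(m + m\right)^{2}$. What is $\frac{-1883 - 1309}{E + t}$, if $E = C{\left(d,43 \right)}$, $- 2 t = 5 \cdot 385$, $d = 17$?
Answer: $- \frac{6384}{1475} \approx -4.3281$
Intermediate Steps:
$j{\left(m \right)} = 4 m^{2}$ ($j{\left(m \right)} = \left(2 m\right)^{2} = 4 m^{2}$)
$t = - \frac{1925}{2}$ ($t = - \frac{5 \cdot 385}{2} = \left(- \frac{1}{2}\right) 1925 = - \frac{1925}{2} \approx -962.5$)
$C{\left(y,q \right)} = 100 y$ ($C{\left(y,q \right)} = y 4 \left(-5\right)^{2} = y 4 \cdot 25 = y 100 = 100 y$)
$E = 1700$ ($E = 100 \cdot 17 = 1700$)
$\frac{-1883 - 1309}{E + t} = \frac{-1883 - 1309}{1700 - \frac{1925}{2}} = - \frac{3192}{\frac{1475}{2}} = \left(-3192\right) \frac{2}{1475} = - \frac{6384}{1475}$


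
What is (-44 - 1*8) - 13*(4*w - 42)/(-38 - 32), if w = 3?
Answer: -403/7 ≈ -57.571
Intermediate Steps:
(-44 - 1*8) - 13*(4*w - 42)/(-38 - 32) = (-44 - 1*8) - 13*(4*3 - 42)/(-38 - 32) = (-44 - 8) - 13*(12 - 42)/(-70) = -52 - (-390)*(-1)/70 = -52 - 13*3/7 = -52 - 39/7 = -403/7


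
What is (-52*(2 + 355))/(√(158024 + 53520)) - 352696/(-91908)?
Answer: 88174/22977 - 4641*√52886/26443 ≈ -36.524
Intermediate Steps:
(-52*(2 + 355))/(√(158024 + 53520)) - 352696/(-91908) = (-52*357)/(√211544) - 352696*(-1/91908) = -18564*√52886/105772 + 88174/22977 = -4641*√52886/26443 + 88174/22977 = 88174/22977 - 4641*√52886/26443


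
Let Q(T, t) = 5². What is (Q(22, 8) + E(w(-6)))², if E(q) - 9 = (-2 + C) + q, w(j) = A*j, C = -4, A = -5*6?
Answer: 43264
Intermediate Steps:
A = -30
Q(T, t) = 25
w(j) = -30*j
E(q) = 3 + q (E(q) = 9 + ((-2 - 4) + q) = 9 + (-6 + q) = 3 + q)
(Q(22, 8) + E(w(-6)))² = (25 + (3 - 30*(-6)))² = (25 + (3 + 180))² = (25 + 183)² = 208² = 43264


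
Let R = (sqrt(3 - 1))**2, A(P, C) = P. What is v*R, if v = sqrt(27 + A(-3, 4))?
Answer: 4*sqrt(6) ≈ 9.7980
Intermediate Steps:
R = 2 (R = (sqrt(2))**2 = 2)
v = 2*sqrt(6) (v = sqrt(27 - 3) = sqrt(24) = 2*sqrt(6) ≈ 4.8990)
v*R = (2*sqrt(6))*2 = 4*sqrt(6)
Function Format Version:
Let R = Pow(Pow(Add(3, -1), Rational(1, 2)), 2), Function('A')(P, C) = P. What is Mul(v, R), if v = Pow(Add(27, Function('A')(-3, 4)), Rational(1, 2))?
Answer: Mul(4, Pow(6, Rational(1, 2))) ≈ 9.7980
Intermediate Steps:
R = 2 (R = Pow(Pow(2, Rational(1, 2)), 2) = 2)
v = Mul(2, Pow(6, Rational(1, 2))) (v = Pow(Add(27, -3), Rational(1, 2)) = Pow(24, Rational(1, 2)) = Mul(2, Pow(6, Rational(1, 2))) ≈ 4.8990)
Mul(v, R) = Mul(Mul(2, Pow(6, Rational(1, 2))), 2) = Mul(4, Pow(6, Rational(1, 2)))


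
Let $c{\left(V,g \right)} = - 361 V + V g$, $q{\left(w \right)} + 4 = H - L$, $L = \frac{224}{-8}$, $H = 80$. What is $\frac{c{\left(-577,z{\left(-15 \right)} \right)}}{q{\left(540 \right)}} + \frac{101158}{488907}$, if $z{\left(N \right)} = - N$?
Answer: $\frac{48808445863}{25423164} \approx 1919.8$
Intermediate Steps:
$L = -28$ ($L = 224 \left(- \frac{1}{8}\right) = -28$)
$q{\left(w \right)} = 104$ ($q{\left(w \right)} = -4 + \left(80 - -28\right) = -4 + \left(80 + 28\right) = -4 + 108 = 104$)
$\frac{c{\left(-577,z{\left(-15 \right)} \right)}}{q{\left(540 \right)}} + \frac{101158}{488907} = \frac{\left(-577\right) \left(-361 - -15\right)}{104} + \frac{101158}{488907} = - 577 \left(-361 + 15\right) \frac{1}{104} + 101158 \cdot \frac{1}{488907} = \left(-577\right) \left(-346\right) \frac{1}{104} + \frac{101158}{488907} = 199642 \cdot \frac{1}{104} + \frac{101158}{488907} = \frac{99821}{52} + \frac{101158}{488907} = \frac{48808445863}{25423164}$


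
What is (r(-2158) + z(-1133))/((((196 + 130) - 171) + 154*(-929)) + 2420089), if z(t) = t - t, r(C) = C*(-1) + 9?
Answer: 2167/2277178 ≈ 0.00095162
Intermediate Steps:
r(C) = 9 - C (r(C) = -C + 9 = 9 - C)
z(t) = 0
(r(-2158) + z(-1133))/((((196 + 130) - 171) + 154*(-929)) + 2420089) = ((9 - 1*(-2158)) + 0)/((((196 + 130) - 171) + 154*(-929)) + 2420089) = ((9 + 2158) + 0)/(((326 - 171) - 143066) + 2420089) = (2167 + 0)/((155 - 143066) + 2420089) = 2167/(-142911 + 2420089) = 2167/2277178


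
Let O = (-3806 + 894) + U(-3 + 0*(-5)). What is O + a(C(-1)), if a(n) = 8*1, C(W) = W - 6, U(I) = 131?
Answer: -2773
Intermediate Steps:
C(W) = -6 + W
a(n) = 8
O = -2781 (O = (-3806 + 894) + 131 = -2912 + 131 = -2781)
O + a(C(-1)) = -2781 + 8 = -2773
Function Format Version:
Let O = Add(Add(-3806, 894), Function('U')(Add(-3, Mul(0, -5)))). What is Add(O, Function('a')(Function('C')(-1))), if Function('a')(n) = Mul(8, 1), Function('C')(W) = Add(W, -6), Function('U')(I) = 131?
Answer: -2773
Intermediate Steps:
Function('C')(W) = Add(-6, W)
Function('a')(n) = 8
O = -2781 (O = Add(Add(-3806, 894), 131) = Add(-2912, 131) = -2781)
Add(O, Function('a')(Function('C')(-1))) = Add(-2781, 8) = -2773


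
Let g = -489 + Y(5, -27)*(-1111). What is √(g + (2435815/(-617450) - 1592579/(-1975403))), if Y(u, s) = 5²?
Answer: I*√1682119517572245750726601730/243942516470 ≈ 168.13*I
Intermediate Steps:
Y(u, s) = 25
g = -28264 (g = -489 + 25*(-1111) = -489 - 27775 = -28264)
√(g + (2435815/(-617450) - 1592579/(-1975403))) = √(-28264 + (2435815/(-617450) - 1592579/(-1975403))) = √(-28264 + (2435815*(-1/617450) - 1592579*(-1/1975403))) = √(-28264 + (-487163/123490 + 1592579/1975403)) = √(-28264 - 765675670979/243942516470) = √(-6895556961179059/243942516470) = I*√1682119517572245750726601730/243942516470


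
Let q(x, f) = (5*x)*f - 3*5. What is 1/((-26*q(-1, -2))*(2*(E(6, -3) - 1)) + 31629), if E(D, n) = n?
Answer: 1/30589 ≈ 3.2692e-5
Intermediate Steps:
q(x, f) = -15 + 5*f*x (q(x, f) = 5*f*x - 15 = -15 + 5*f*x)
1/((-26*q(-1, -2))*(2*(E(6, -3) - 1)) + 31629) = 1/((-26*(-15 + 5*(-2)*(-1)))*(2*(-3 - 1)) + 31629) = 1/((-26*(-15 + 10))*(2*(-4)) + 31629) = 1/(-26*(-5)*(-8) + 31629) = 1/(130*(-8) + 31629) = 1/(-1040 + 31629) = 1/30589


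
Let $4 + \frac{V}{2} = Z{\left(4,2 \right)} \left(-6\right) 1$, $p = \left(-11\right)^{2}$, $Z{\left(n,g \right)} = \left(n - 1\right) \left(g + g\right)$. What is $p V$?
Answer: $-18392$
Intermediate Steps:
$Z{\left(n,g \right)} = 2 g \left(-1 + n\right)$ ($Z{\left(n,g \right)} = \left(-1 + n\right) 2 g = 2 g \left(-1 + n\right)$)
$p = 121$
$V = -152$ ($V = -8 + 2 \cdot 2 \cdot 2 \left(-1 + 4\right) \left(-6\right) 1 = -8 + 2 \cdot 2 \cdot 2 \cdot 3 \left(-6\right) 1 = -8 + 2 \cdot 12 \left(-6\right) 1 = -8 + 2 \left(\left(-72\right) 1\right) = -8 + 2 \left(-72\right) = -8 - 144 = -152$)
$p V = 121 \left(-152\right) = -18392$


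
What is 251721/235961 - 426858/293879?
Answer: -26746324779/69343982719 ≈ -0.38570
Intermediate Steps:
251721/235961 - 426858/293879 = -26746324779/69343982719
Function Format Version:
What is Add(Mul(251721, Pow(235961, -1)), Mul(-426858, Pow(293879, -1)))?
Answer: Rational(-26746324779, 69343982719) ≈ -0.38570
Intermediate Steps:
Add(Mul(251721, Pow(235961, -1)), Mul(-426858, Pow(293879, -1))) = Add(Mul(251721, Rational(1, 235961)), Mul(-426858, Rational(1, 293879))) = Add(Rational(251721, 235961), Rational(-426858, 293879)) = Rational(-26746324779, 69343982719)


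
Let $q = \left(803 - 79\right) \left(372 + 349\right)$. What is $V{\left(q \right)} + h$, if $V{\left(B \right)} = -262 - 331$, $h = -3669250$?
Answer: $-3669843$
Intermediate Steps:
$q = 522004$ ($q = 724 \cdot 721 = 522004$)
$V{\left(B \right)} = -593$
$V{\left(q \right)} + h = -593 - 3669250 = -3669843$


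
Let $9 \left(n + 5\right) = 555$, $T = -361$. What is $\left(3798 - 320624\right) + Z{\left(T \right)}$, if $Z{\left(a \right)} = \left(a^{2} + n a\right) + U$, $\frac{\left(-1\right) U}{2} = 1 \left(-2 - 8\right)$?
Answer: $- \frac{620825}{3} \approx -2.0694 \cdot 10^{5}$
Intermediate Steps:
$n = \frac{170}{3}$ ($n = -5 + \frac{1}{9} \cdot 555 = -5 + \frac{185}{3} = \frac{170}{3} \approx 56.667$)
$U = 20$ ($U = - 2 \cdot 1 \left(-2 - 8\right) = - 2 \cdot 1 \left(-10\right) = \left(-2\right) \left(-10\right) = 20$)
$Z{\left(a \right)} = 20 + a^{2} + \frac{170 a}{3}$ ($Z{\left(a \right)} = \left(a^{2} + \frac{170 a}{3}\right) + 20 = 20 + a^{2} + \frac{170 a}{3}$)
$\left(3798 - 320624\right) + Z{\left(T \right)} = \left(3798 - 320624\right) + \left(20 + \left(-361\right)^{2} + \frac{170}{3} \left(-361\right)\right) = -316826 + \left(20 + 130321 - \frac{61370}{3}\right) = -316826 + \frac{329653}{3} = - \frac{620825}{3}$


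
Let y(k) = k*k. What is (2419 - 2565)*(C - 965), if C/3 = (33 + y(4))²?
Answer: -910748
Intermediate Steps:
y(k) = k²
C = 7203 (C = 3*(33 + 4²)² = 3*(33 + 16)² = 3*49² = 3*2401 = 7203)
(2419 - 2565)*(C - 965) = (2419 - 2565)*(7203 - 965) = -146*6238 = -910748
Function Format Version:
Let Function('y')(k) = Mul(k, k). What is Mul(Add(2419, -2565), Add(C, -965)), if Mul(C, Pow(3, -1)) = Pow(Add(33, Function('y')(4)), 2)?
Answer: -910748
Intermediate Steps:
Function('y')(k) = Pow(k, 2)
C = 7203 (C = Mul(3, Pow(Add(33, Pow(4, 2)), 2)) = Mul(3, Pow(Add(33, 16), 2)) = Mul(3, Pow(49, 2)) = Mul(3, 2401) = 7203)
Mul(Add(2419, -2565), Add(C, -965)) = Mul(Add(2419, -2565), Add(7203, -965)) = Mul(-146, 6238) = -910748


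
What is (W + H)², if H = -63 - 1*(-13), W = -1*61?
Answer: 12321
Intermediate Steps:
W = -61
H = -50 (H = -63 + 13 = -50)
(W + H)² = (-61 - 50)² = (-111)² = 12321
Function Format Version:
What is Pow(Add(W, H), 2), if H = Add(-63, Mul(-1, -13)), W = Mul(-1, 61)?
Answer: 12321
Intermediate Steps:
W = -61
H = -50 (H = Add(-63, 13) = -50)
Pow(Add(W, H), 2) = Pow(Add(-61, -50), 2) = Pow(-111, 2) = 12321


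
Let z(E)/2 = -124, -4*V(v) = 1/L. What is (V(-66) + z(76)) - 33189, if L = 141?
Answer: -18858469/564 ≈ -33437.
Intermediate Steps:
V(v) = -1/564 (V(v) = -¼/141 = -¼*1/141 = -1/564)
z(E) = -248 (z(E) = 2*(-124) = -248)
(V(-66) + z(76)) - 33189 = (-1/564 - 248) - 33189 = -139873/564 - 33189 = -18858469/564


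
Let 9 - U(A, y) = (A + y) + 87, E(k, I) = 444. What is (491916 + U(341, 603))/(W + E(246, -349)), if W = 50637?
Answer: 490894/51081 ≈ 9.6101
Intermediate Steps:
U(A, y) = -78 - A - y (U(A, y) = 9 - ((A + y) + 87) = 9 - (87 + A + y) = 9 + (-87 - A - y) = -78 - A - y)
(491916 + U(341, 603))/(W + E(246, -349)) = (491916 + (-78 - 1*341 - 1*603))/(50637 + 444) = (491916 + (-78 - 341 - 603))/51081 = (491916 - 1022)*(1/51081) = 490894*(1/51081) = 490894/51081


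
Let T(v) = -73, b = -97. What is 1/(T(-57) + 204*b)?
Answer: -1/19861 ≈ -5.0350e-5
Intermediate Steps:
1/(T(-57) + 204*b) = 1/(-73 + 204*(-97)) = 1/(-73 - 19788) = 1/(-19861) = -1/19861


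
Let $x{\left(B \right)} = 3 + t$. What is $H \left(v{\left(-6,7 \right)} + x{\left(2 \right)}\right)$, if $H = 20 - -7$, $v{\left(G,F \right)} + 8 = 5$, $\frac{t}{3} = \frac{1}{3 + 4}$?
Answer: $\frac{81}{7} \approx 11.571$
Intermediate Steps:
$t = \frac{3}{7}$ ($t = \frac{3}{3 + 4} = \frac{3}{7} \approx 0.42857$)
$v{\left(G,F \right)} = -3$ ($v{\left(G,F \right)} = -8 + 5 = -3$)
$x{\left(B \right)} = \frac{24}{7}$ ($x{\left(B \right)} = 3 + \frac{3}{7} = \frac{24}{7}$)
$H = 27$ ($H = 20 + 7 = 27$)
$H \left(v{\left(-6,7 \right)} + x{\left(2 \right)}\right) = 27 \left(-3 + \frac{24}{7}\right) = 27 \cdot \frac{3}{7} = \frac{81}{7}$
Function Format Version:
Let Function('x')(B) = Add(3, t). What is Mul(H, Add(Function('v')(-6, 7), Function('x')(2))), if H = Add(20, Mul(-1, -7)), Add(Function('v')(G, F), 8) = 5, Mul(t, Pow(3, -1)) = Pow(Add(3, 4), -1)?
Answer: Rational(81, 7) ≈ 11.571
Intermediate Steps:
t = Rational(3, 7) (t = Mul(3, Pow(Add(3, 4), -1)) = Mul(3, Pow(7, -1)) = Mul(3, Rational(1, 7)) = Rational(3, 7) ≈ 0.42857)
Function('v')(G, F) = -3 (Function('v')(G, F) = Add(-8, 5) = -3)
Function('x')(B) = Rational(24, 7) (Function('x')(B) = Add(3, Rational(3, 7)) = Rational(24, 7))
H = 27 (H = Add(20, 7) = 27)
Mul(H, Add(Function('v')(-6, 7), Function('x')(2))) = Mul(27, Add(-3, Rational(24, 7))) = Mul(27, Rational(3, 7)) = Rational(81, 7)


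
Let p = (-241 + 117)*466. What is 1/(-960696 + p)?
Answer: -1/1018480 ≈ -9.8186e-7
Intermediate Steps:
p = -57784 (p = -124*466 = -57784)
1/(-960696 + p) = 1/(-960696 - 57784) = 1/(-1018480) = -1/1018480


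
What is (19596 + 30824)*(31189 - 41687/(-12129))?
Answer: 19075553288560/12129 ≈ 1.5727e+9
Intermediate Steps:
(19596 + 30824)*(31189 - 41687/(-12129)) = 50420*(31189 - 41687*(-1/12129)) = 50420*(31189 + 41687/12129) = 50420*(378333068/12129) = 19075553288560/12129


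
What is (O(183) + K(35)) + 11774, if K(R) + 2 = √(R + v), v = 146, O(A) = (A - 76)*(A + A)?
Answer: 50934 + √181 ≈ 50947.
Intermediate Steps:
O(A) = 2*A*(-76 + A) (O(A) = (-76 + A)*(2*A) = 2*A*(-76 + A))
K(R) = -2 + √(146 + R) (K(R) = -2 + √(R + 146) = -2 + √(146 + R))
(O(183) + K(35)) + 11774 = (2*183*(-76 + 183) + (-2 + √(146 + 35))) + 11774 = (2*183*107 + (-2 + √181)) + 11774 = (39162 + (-2 + √181)) + 11774 = (39160 + √181) + 11774 = 50934 + √181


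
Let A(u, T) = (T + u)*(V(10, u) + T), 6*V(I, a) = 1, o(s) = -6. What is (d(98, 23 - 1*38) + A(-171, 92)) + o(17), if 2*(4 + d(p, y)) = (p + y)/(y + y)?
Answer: -145851/20 ≈ -7292.5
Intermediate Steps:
V(I, a) = ⅙ (V(I, a) = (⅙)*1 = ⅙)
d(p, y) = -4 + (p + y)/(4*y) (d(p, y) = -4 + ((p + y)/(y + y))/2 = -4 + ((p + y)/((2*y)))/2 = -4 + ((p + y)*(1/(2*y)))/2 = -4 + ((p + y)/(2*y))/2 = -4 + (p + y)/(4*y))
A(u, T) = (⅙ + T)*(T + u) (A(u, T) = (T + u)*(⅙ + T) = (⅙ + T)*(T + u))
(d(98, 23 - 1*38) + A(-171, 92)) + o(17) = ((98 - 15*(23 - 1*38))/(4*(23 - 1*38)) + (92² + (⅙)*92 + (⅙)*(-171) + 92*(-171))) - 6 = ((98 - 15*(23 - 38))/(4*(23 - 38)) + (8464 + 46/3 - 57/2 - 15732)) - 6 = ((¼)*(98 - 15*(-15))/(-15) - 43687/6) - 6 = ((¼)*(-1/15)*(98 + 225) - 43687/6) - 6 = ((¼)*(-1/15)*323 - 43687/6) - 6 = (-323/60 - 43687/6) - 6 = -145731/20 - 6 = -145851/20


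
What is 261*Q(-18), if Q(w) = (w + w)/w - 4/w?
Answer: 580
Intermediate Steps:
Q(w) = 2 - 4/w (Q(w) = (2*w)/w - 4/w = 2 - 4/w)
261*Q(-18) = 261*(2 - 4/(-18)) = 261*(2 - 4*(-1/18)) = 261*(2 + 2/9) = 261*(20/9) = 580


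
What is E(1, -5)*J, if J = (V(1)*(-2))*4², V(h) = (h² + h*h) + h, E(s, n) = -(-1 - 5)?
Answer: -576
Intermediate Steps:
E(s, n) = 6 (E(s, n) = -1*(-6) = 6)
V(h) = h + 2*h² (V(h) = (h² + h²) + h = 2*h² + h = h + 2*h²)
J = -96 (J = ((1*(1 + 2*1))*(-2))*4² = ((1*(1 + 2))*(-2))*16 = ((1*3)*(-2))*16 = (3*(-2))*16 = -6*16 = -96)
E(1, -5)*J = 6*(-96) = -576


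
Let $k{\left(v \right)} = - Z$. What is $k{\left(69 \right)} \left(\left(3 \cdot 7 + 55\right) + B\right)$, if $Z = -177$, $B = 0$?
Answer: $13452$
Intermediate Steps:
$k{\left(v \right)} = 177$ ($k{\left(v \right)} = \left(-1\right) \left(-177\right) = 177$)
$k{\left(69 \right)} \left(\left(3 \cdot 7 + 55\right) + B\right) = 177 \left(\left(3 \cdot 7 + 55\right) + 0\right) = 177 \left(\left(21 + 55\right) + 0\right) = 177 \left(76 + 0\right) = 177 \cdot 76 = 13452$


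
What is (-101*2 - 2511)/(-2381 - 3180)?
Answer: 2713/5561 ≈ 0.48786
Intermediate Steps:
(-101*2 - 2511)/(-2381 - 3180) = (-202 - 2511)/(-5561) = -2713*(-1/5561) = 2713/5561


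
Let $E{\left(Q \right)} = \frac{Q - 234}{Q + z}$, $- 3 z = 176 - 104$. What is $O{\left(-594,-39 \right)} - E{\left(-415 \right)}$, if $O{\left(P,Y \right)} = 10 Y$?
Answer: $- \frac{171859}{439} \approx -391.48$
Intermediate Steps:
$z = -24$ ($z = - \frac{176 - 104}{3} = \left(- \frac{1}{3}\right) 72 = -24$)
$E{\left(Q \right)} = \frac{-234 + Q}{-24 + Q}$ ($E{\left(Q \right)} = \frac{Q - 234}{Q - 24} = \frac{-234 + Q}{-24 + Q}$)
$O{\left(-594,-39 \right)} - E{\left(-415 \right)} = 10 \left(-39\right) - \frac{-234 - 415}{-24 - 415} = -390 - \frac{1}{-439} \left(-649\right) = -390 - \left(- \frac{1}{439}\right) \left(-649\right) = -390 - \frac{649}{439} = - \frac{171859}{439}$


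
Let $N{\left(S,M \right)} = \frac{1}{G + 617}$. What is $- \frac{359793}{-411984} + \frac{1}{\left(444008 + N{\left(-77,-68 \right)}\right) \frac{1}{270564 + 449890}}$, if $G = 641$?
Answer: $\frac{63817849570937}{25568737087440} \approx 2.4959$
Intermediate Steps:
$N{\left(S,M \right)} = \frac{1}{1258}$ ($N{\left(S,M \right)} = \frac{1}{641 + 617} = \frac{1}{1258}$)
$- \frac{359793}{-411984} + \frac{1}{\left(444008 + N{\left(-77,-68 \right)}\right) \frac{1}{270564 + 449890}} = - \frac{359793}{-411984} + \frac{1}{\left(444008 + \frac{1}{1258}\right) \frac{1}{270564 + 449890}} = \left(-359793\right) \left(- \frac{1}{411984}\right) + \frac{1}{\frac{558562065}{1258} \cdot \frac{1}{720454}} = \frac{39977}{45776} + \frac{1258 \frac{1}{\frac{1}{720454}}}{558562065} = \frac{39977}{45776} + \frac{1258}{558562065} \cdot 720454 = \frac{39977}{45776} + \frac{906331132}{558562065} = \frac{63817849570937}{25568737087440}$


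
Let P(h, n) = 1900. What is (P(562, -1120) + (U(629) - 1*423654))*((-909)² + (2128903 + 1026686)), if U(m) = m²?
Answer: -103978571310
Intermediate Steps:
(P(562, -1120) + (U(629) - 1*423654))*((-909)² + (2128903 + 1026686)) = (1900 + (629² - 1*423654))*((-909)² + (2128903 + 1026686)) = (1900 + (395641 - 423654))*(826281 + 3155589) = (1900 - 28013)*3981870 = -26113*3981870 = -103978571310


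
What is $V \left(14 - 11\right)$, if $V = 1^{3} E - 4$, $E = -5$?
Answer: $-27$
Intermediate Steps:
$V = -9$ ($V = 1^{3} \left(-5\right) - 4 = 1 \left(-5\right) - 4 = -5 - 4 = -9$)
$V \left(14 - 11\right) = - 9 \left(14 - 11\right) = \left(-9\right) 3 = -27$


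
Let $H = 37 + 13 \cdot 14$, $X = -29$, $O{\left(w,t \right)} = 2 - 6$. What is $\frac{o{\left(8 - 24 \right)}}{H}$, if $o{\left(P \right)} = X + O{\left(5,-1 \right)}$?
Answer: $- \frac{11}{73} \approx -0.15068$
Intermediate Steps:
$O{\left(w,t \right)} = -4$ ($O{\left(w,t \right)} = 2 - 6 = -4$)
$H = 219$ ($H = 37 + 182 = 219$)
$o{\left(P \right)} = -33$ ($o{\left(P \right)} = -29 - 4 = -33$)
$\frac{o{\left(8 - 24 \right)}}{H} = - \frac{33}{219} = \left(-33\right) \frac{1}{219} = - \frac{11}{73}$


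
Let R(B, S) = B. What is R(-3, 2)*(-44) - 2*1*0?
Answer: 132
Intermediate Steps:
R(-3, 2)*(-44) - 2*1*0 = -3*(-44) - 2*1*0 = 132 - 2*0 = 132 + 0 = 132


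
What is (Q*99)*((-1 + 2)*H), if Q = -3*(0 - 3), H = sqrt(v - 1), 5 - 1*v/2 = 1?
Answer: 891*sqrt(7) ≈ 2357.4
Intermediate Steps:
v = 8 (v = 10 - 2*1 = 10 - 2 = 8)
H = sqrt(7) (H = sqrt(8 - 1) = sqrt(7) ≈ 2.6458)
Q = 9 (Q = -3*(-3) = 9)
(Q*99)*((-1 + 2)*H) = (9*99)*((-1 + 2)*sqrt(7)) = 891*(1*sqrt(7)) = 891*sqrt(7)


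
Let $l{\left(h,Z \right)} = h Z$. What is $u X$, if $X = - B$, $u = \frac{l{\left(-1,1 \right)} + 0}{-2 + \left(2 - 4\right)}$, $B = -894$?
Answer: $\frac{447}{2} \approx 223.5$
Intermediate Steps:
$l{\left(h,Z \right)} = Z h$
$u = \frac{1}{4}$ ($u = \frac{1 \left(-1\right) + 0}{-2 + \left(2 - 4\right)} = \frac{-1 + 0}{-2 - 2} = - \frac{1}{-4} = \left(-1\right) \left(- \frac{1}{4}\right) = \frac{1}{4} \approx 0.25$)
$X = 894$ ($X = \left(-1\right) \left(-894\right) = 894$)
$u X = \frac{1}{4} \cdot 894 = \frac{447}{2}$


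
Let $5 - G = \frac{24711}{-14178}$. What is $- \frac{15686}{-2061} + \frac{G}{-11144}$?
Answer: $\frac{826061731297}{108545747184} \approx 7.6103$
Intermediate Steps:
$G = \frac{31867}{4726}$ ($G = 5 - \frac{24711}{-14178} = 5 - 24711 \left(- \frac{1}{14178}\right) = 5 - - \frac{8237}{4726} = 5 + \frac{8237}{4726} = \frac{31867}{4726} \approx 6.7429$)
$- \frac{15686}{-2061} + \frac{G}{-11144} = - \frac{15686}{-2061} + \frac{31867}{4726 \left(-11144\right)} = \left(-15686\right) \left(- \frac{1}{2061}\right) + \frac{31867}{4726} \left(- \frac{1}{11144}\right) = \frac{15686}{2061} - \frac{31867}{52666544} = \frac{826061731297}{108545747184}$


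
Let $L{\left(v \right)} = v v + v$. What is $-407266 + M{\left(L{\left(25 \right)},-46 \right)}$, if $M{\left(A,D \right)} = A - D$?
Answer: $-406570$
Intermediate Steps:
$L{\left(v \right)} = v + v^{2}$ ($L{\left(v \right)} = v^{2} + v = v + v^{2}$)
$-407266 + M{\left(L{\left(25 \right)},-46 \right)} = -407266 - \left(-46 - 25 \left(1 + 25\right)\right) = -407266 + \left(25 \cdot 26 + 46\right) = -407266 + \left(650 + 46\right) = -407266 + 696 = -406570$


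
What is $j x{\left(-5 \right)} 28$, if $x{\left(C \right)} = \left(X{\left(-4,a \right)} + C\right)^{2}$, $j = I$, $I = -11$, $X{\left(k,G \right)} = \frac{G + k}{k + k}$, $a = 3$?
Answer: $- \frac{117117}{16} \approx -7319.8$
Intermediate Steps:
$X{\left(k,G \right)} = \frac{G + k}{2 k}$
$j = -11$
$x{\left(C \right)} = \left(\frac{1}{8} + C\right)^{2}$ ($x{\left(C \right)} = \left(\frac{3 - 4}{2 \left(-4\right)} + C\right)^{2} = \left(\frac{1}{2} \left(- \frac{1}{4}\right) \left(-1\right) + C\right)^{2} = \left(\frac{1}{8} + C\right)^{2}$)
$j x{\left(-5 \right)} 28 = - 11 \frac{\left(1 + 8 \left(-5\right)\right)^{2}}{64} \cdot 28 = - 11 \frac{\left(1 - 40\right)^{2}}{64} \cdot 28 = - 11 \frac{\left(-39\right)^{2}}{64} \cdot 28 = - 11 \cdot \frac{1}{64} \cdot 1521 \cdot 28 = \left(-11\right) \frac{1521}{64} \cdot 28 = \left(- \frac{16731}{64}\right) 28 = - \frac{117117}{16}$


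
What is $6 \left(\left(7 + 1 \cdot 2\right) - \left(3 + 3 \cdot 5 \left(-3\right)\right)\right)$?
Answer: $306$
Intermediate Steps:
$6 \left(\left(7 + 1 \cdot 2\right) - \left(3 + 3 \cdot 5 \left(-3\right)\right)\right) = 6 \left(\left(7 + 2\right) - -42\right) = 6 \left(9 + \left(45 - 3\right)\right) = 6 \left(9 + 42\right) = 6 \cdot 51 = 306$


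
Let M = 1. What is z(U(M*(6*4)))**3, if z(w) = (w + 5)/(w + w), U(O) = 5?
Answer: 1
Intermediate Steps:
z(w) = (5 + w)/(2*w) (z(w) = (5 + w)/((2*w)) = (5 + w)*(1/(2*w)) = (5 + w)/(2*w))
z(U(M*(6*4)))**3 = ((1/2)*(5 + 5)/5)**3 = ((1/2)*(1/5)*10)**3 = 1**3 = 1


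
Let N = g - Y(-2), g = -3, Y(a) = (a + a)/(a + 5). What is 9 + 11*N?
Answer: -28/3 ≈ -9.3333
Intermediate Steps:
Y(a) = 2*a/(5 + a) (Y(a) = (2*a)/(5 + a) = 2*a/(5 + a))
N = -5/3 (N = -3 - 2*(-2)/(5 - 2) = -3 - 2*(-2)/3 = -3 - 1*(-4/3) = -3 + 4/3 = -5/3 ≈ -1.6667)
9 + 11*N = 9 + 11*(-5/3) = 9 - 55/3 = -28/3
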